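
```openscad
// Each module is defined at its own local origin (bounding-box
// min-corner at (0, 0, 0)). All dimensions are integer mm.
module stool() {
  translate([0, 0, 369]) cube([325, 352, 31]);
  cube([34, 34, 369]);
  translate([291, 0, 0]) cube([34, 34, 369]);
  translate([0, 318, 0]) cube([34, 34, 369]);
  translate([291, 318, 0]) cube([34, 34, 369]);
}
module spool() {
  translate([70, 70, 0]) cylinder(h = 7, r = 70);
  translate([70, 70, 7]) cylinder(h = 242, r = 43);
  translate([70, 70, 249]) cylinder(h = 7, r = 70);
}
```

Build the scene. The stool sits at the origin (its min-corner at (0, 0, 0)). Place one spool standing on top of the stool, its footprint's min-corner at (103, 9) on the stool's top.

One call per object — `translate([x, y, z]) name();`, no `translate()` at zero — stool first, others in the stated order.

stool();
translate([103, 9, 400]) spool();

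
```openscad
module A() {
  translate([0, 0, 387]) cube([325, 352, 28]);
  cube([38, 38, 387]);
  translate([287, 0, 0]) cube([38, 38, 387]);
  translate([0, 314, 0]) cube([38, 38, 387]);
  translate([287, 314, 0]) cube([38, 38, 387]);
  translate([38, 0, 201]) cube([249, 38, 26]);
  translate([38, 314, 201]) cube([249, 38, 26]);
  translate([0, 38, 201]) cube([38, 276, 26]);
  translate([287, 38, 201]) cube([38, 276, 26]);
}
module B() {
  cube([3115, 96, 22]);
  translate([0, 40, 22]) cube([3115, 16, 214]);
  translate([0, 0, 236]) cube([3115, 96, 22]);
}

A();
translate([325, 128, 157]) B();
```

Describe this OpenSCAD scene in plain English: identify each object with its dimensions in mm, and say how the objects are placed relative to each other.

A is a four-legged stool. The seat is a 325×352×28 mm slab whose top surface is at z = 415 mm; four square legs, each 38×38 mm in cross-section, run from the floor (z = 0) to the underside of the seat, each flush with a corner of the seat. Four stretchers, 38 mm wide and 26 mm tall, connect adjacent legs with their undersides at z = 201 mm, each running between the inner faces of the legs it joins and aligned with the legs' outer faces on the other axis.

B is an I-beam lying along x, 3115 mm long. Overall section height 258 mm. Two flanges 96 mm wide (y) and 22 mm thick, one on the floor and one at the top; a web 16 mm thick runs between them, centred on the flange width.

The I-beam is beside the stool with their tops flush at z = 415.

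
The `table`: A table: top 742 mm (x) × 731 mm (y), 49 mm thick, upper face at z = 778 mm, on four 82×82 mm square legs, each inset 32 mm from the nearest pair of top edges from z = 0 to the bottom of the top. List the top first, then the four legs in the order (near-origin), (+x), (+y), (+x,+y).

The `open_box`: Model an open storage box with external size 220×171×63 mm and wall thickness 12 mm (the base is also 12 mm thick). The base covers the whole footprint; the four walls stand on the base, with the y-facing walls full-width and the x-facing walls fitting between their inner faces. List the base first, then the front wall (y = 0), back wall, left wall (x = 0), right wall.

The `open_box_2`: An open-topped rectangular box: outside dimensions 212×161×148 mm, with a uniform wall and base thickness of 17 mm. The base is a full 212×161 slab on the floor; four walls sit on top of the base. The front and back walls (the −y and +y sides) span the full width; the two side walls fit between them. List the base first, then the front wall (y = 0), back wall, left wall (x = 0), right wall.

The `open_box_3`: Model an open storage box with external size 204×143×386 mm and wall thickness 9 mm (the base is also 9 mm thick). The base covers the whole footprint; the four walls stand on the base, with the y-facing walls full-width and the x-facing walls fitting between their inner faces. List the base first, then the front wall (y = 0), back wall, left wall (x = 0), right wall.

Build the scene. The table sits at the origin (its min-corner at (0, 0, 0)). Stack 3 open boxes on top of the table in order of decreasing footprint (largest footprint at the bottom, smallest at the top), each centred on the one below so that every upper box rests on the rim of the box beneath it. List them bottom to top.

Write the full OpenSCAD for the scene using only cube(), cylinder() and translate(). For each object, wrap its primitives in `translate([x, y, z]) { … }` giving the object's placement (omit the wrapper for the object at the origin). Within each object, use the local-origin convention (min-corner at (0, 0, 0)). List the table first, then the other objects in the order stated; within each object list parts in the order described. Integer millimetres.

translate([0, 0, 729]) cube([742, 731, 49]);
translate([32, 32, 0]) cube([82, 82, 729]);
translate([628, 32, 0]) cube([82, 82, 729]);
translate([32, 617, 0]) cube([82, 82, 729]);
translate([628, 617, 0]) cube([82, 82, 729]);
translate([261, 280, 778]) {
  cube([220, 171, 12]);
  translate([0, 0, 12]) cube([220, 12, 51]);
  translate([0, 159, 12]) cube([220, 12, 51]);
  translate([0, 12, 12]) cube([12, 147, 51]);
  translate([208, 12, 12]) cube([12, 147, 51]);
}
translate([265, 285, 841]) {
  cube([212, 161, 17]);
  translate([0, 0, 17]) cube([212, 17, 131]);
  translate([0, 144, 17]) cube([212, 17, 131]);
  translate([0, 17, 17]) cube([17, 127, 131]);
  translate([195, 17, 17]) cube([17, 127, 131]);
}
translate([269, 294, 989]) {
  cube([204, 143, 9]);
  translate([0, 0, 9]) cube([204, 9, 377]);
  translate([0, 134, 9]) cube([204, 9, 377]);
  translate([0, 9, 9]) cube([9, 125, 377]);
  translate([195, 9, 9]) cube([9, 125, 377]);
}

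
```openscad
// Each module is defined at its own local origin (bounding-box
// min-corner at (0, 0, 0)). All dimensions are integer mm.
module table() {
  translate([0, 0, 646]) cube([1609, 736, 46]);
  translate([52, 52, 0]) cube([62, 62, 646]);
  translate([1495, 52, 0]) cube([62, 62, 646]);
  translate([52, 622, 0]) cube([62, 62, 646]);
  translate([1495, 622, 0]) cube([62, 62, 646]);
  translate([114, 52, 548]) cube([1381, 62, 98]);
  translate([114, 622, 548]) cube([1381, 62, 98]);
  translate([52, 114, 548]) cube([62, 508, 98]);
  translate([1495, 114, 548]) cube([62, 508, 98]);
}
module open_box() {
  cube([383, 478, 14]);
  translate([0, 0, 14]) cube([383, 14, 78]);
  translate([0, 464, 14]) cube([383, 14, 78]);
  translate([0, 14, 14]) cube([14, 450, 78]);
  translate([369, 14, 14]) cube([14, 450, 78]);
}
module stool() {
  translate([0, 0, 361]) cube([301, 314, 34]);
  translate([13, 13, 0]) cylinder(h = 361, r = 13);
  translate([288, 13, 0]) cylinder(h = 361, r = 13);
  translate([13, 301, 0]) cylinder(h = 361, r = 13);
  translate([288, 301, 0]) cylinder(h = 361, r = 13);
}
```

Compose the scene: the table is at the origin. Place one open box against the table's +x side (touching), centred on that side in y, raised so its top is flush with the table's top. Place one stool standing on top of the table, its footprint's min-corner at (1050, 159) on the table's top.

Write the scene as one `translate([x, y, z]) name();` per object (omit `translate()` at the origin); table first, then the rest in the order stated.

table();
translate([1609, 129, 600]) open_box();
translate([1050, 159, 692]) stool();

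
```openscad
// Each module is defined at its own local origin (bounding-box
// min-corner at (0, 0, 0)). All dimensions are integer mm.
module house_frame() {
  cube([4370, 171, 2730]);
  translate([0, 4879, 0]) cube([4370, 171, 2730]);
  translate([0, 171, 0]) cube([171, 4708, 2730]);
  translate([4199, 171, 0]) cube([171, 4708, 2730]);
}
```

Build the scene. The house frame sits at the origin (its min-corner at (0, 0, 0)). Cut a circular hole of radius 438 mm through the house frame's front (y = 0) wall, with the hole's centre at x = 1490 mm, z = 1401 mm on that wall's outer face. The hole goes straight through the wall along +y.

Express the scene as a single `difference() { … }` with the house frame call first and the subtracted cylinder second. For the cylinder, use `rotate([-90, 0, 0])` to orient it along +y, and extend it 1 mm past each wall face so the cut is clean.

difference() {
  house_frame();
  translate([1490, -1, 1401]) rotate([-90, 0, 0]) cylinder(h = 173, r = 438);
}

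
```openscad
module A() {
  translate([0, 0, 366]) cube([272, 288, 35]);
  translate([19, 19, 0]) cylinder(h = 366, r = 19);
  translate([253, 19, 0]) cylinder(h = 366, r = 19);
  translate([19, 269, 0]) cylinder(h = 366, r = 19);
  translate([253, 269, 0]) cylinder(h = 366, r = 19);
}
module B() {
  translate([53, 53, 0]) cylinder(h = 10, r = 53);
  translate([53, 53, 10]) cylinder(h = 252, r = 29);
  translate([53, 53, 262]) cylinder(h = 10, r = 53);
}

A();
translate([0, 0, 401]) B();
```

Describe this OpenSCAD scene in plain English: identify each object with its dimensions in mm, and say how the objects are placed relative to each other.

A is a four-legged stool. The seat is a 272×288×35 mm slab whose top surface is at z = 401 mm; four round legs, each 38 mm in diameter, run from the floor (z = 0) to the underside of the seat, each leg's axis is inset half a diameter from the nearest pair of seat edges (so the leg's bounding box is flush with the corner).

B is a spool: two coaxial disc flanges of radius 53 mm and thickness 10 mm, joined by a core cylinder of radius 29 mm and height 252 mm. The lower flange rests on z = 0 and the three cylinders share a vertical axis.

The spool is on top of the stool.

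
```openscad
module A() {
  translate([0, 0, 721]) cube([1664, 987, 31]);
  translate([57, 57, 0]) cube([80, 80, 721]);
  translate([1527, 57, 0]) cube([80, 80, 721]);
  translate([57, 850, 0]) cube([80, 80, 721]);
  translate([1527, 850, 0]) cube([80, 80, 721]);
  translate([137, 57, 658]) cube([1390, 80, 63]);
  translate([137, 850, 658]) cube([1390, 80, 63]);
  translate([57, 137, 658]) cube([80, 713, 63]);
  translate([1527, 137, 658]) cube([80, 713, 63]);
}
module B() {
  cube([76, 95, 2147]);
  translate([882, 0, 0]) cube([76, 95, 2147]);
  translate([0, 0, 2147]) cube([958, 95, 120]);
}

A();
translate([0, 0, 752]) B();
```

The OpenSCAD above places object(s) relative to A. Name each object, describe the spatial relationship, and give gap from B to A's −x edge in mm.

The door frame's min-x is at 0; the table's min-x is 0; gap = 0 mm.

A is a table. B is a door frame. The door frame is on top of the table. The gap from the door frame to the table's −x edge is 0 mm.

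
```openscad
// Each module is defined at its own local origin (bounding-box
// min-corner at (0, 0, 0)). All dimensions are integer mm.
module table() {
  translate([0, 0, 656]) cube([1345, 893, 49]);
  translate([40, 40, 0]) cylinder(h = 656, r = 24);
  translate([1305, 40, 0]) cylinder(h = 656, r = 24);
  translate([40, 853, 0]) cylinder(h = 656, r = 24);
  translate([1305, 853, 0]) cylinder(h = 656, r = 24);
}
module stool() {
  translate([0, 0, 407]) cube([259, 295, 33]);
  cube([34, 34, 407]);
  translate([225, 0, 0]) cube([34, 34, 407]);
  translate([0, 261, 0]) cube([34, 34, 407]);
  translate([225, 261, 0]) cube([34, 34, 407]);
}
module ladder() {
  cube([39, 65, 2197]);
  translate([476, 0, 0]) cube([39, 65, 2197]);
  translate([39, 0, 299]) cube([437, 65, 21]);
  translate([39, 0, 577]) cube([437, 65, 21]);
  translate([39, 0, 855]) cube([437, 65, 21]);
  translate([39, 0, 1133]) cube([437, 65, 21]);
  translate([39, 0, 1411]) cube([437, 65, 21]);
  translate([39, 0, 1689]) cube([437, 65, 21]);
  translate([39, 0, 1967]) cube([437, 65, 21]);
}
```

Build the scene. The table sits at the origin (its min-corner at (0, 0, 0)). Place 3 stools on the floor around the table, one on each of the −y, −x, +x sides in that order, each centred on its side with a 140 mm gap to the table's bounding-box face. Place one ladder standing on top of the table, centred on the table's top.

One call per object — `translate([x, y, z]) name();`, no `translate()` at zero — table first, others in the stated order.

table();
translate([543, -435, 0]) stool();
translate([-399, 299, 0]) stool();
translate([1485, 299, 0]) stool();
translate([415, 414, 705]) ladder();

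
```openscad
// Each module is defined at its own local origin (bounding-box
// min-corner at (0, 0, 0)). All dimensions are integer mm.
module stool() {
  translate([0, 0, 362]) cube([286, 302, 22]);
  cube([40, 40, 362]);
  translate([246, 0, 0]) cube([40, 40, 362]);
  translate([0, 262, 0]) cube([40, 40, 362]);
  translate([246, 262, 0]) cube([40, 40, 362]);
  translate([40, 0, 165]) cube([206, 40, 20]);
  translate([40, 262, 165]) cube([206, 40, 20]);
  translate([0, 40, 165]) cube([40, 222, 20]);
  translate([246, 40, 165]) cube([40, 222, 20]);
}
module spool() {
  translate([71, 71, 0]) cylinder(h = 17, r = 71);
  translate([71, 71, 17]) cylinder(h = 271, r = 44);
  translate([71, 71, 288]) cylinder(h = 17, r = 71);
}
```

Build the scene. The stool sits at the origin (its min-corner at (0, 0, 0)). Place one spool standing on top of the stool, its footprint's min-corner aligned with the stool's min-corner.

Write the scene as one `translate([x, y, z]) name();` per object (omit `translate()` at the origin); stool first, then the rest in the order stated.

stool();
translate([0, 0, 384]) spool();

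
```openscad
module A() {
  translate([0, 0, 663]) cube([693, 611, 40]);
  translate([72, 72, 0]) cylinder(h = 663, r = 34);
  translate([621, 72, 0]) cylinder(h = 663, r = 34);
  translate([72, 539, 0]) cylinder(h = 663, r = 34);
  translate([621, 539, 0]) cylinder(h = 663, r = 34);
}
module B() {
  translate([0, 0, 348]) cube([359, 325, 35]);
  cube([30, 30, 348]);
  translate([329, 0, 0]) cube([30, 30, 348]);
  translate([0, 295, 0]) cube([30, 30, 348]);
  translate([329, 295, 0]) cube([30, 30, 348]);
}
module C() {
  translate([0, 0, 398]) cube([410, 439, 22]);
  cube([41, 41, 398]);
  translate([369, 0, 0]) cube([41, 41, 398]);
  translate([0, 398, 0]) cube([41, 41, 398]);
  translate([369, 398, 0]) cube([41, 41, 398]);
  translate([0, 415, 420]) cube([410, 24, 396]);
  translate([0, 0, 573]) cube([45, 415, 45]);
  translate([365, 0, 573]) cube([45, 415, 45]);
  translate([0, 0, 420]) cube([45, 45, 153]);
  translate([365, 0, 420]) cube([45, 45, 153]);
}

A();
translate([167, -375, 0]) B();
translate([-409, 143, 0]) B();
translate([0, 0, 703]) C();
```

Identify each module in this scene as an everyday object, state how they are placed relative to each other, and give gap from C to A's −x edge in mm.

A is a table. B is a stool. C is a chair. Two stools sit around the table at the −y, −x sides. The chair is on top of the table. The gap from the chair to the table's −x edge is 0 mm.

The chair's min-x is at 0; the table's min-x is 0; gap = 0 mm.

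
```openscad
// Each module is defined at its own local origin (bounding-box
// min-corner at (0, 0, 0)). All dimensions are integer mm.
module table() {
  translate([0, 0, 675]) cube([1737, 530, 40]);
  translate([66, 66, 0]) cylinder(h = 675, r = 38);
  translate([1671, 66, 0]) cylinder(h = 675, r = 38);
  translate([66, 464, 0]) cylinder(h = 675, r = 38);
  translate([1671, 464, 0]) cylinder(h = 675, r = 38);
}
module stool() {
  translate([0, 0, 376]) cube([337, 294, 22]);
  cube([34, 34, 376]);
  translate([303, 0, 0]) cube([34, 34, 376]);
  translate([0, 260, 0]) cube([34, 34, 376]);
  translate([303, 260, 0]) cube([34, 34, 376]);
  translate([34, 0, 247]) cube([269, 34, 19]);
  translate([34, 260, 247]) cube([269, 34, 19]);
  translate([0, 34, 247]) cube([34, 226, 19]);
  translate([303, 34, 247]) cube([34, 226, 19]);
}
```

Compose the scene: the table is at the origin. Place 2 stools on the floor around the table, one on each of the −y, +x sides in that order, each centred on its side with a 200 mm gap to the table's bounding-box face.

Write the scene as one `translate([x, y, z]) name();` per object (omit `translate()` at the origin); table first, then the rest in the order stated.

table();
translate([700, -494, 0]) stool();
translate([1937, 118, 0]) stool();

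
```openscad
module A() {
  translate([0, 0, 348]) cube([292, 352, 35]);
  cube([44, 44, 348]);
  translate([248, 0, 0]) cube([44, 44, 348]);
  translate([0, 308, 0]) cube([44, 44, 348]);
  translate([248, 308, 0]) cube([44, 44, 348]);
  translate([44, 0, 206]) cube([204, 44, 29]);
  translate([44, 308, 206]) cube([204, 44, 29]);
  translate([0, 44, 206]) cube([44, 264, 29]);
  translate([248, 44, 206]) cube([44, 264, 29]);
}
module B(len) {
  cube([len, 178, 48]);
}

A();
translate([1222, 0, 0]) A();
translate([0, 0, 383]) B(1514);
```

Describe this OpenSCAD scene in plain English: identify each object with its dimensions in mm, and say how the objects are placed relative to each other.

A is a four-legged stool. The seat is 292×352 mm, 35 mm thick, top at z = 383 mm. It stands on four square legs, each 44×44 mm in cross-section, from z = 0 to the seat underside, each flush with a corner of the seat. Four stretchers, 44 mm wide and 29 mm tall, connect adjacent legs with their undersides at z = 206 mm, each running between the inner faces of the legs it joins and aligned with the legs' outer faces on the other axis.

B is a rectangular beam 1514 mm long (x), 178 mm deep (y), 48 mm thick (z).

The beam spans the tops of two stools placed 930 mm apart, resting at z = 383 mm.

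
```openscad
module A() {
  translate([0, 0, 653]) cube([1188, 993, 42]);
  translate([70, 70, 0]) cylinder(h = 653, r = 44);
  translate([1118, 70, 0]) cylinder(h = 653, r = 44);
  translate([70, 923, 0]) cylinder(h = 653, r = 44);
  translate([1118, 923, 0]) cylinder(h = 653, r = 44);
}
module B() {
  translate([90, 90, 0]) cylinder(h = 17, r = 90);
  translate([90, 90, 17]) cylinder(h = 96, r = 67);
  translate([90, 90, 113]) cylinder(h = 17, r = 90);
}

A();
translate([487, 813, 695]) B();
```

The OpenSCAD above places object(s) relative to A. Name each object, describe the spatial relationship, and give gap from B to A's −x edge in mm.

A is a table. B is a spool. The spool is on top of the table. The gap from the spool to the table's −x edge is 487 mm.

The spool's min-x is at 487; the table's min-x is 0; gap = 487 mm.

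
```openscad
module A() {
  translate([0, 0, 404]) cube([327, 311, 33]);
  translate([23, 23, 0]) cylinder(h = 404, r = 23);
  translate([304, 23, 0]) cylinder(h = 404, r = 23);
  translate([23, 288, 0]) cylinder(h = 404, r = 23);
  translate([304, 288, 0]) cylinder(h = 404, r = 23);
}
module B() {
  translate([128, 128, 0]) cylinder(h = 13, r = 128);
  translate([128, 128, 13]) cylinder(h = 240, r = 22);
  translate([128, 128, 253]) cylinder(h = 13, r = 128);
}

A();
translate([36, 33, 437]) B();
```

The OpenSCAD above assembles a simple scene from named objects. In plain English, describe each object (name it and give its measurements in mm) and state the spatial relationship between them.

A is a simple wooden stool: a rectangular seat 327 mm (x) by 311 mm (y), 33 mm thick, top face at z = 437 mm, on four round legs, each 46 mm in diameter. The legs rest on z = 0, each leg's axis is inset half a diameter from the nearest pair of seat edges (so the leg's bounding box is flush with the corner).

B is a spool: two coaxial disc flanges of radius 128 mm and thickness 13 mm, joined by a core cylinder of radius 22 mm and height 240 mm. The lower flange rests on z = 0 and the three cylinders share a vertical axis.

The spool is on top of the stool.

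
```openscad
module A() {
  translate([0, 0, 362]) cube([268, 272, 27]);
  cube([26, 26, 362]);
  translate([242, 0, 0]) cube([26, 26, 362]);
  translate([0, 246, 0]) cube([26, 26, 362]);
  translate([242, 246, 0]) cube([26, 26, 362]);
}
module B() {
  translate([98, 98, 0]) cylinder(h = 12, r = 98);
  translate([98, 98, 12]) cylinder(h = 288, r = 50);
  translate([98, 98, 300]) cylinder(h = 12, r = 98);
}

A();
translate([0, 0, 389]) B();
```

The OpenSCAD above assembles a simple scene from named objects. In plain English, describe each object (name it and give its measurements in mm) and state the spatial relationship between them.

A is a four-legged stool. The seat is a 268×272×27 mm slab whose top surface is at z = 389 mm; four square legs, each 26×26 mm in cross-section, run from the floor (z = 0) to the underside of the seat, each flush with a corner of the seat.

B is a spool: two coaxial disc flanges of radius 98 mm and thickness 12 mm, joined by a core cylinder of radius 50 mm and height 288 mm. The lower flange rests on z = 0 and the three cylinders share a vertical axis.

The spool is on top of the stool.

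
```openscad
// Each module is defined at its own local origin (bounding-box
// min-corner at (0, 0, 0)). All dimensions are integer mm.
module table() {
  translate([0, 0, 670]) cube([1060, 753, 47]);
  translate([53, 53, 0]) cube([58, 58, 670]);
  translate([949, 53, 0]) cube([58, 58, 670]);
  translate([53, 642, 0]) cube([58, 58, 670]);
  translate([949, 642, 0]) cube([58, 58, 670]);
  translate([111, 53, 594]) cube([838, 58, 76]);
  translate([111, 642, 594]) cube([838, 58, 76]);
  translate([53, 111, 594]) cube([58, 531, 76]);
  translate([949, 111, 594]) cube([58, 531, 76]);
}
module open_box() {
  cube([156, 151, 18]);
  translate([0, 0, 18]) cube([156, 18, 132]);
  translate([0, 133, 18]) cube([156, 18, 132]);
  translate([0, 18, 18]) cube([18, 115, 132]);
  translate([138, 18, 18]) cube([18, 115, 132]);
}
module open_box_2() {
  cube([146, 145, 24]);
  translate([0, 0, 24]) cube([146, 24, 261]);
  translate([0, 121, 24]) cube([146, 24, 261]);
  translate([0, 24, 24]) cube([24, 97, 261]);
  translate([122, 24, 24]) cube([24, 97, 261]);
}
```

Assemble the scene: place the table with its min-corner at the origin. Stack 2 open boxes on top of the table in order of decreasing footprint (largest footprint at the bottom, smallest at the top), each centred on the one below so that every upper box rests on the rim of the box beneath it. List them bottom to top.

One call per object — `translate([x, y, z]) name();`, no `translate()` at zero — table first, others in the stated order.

table();
translate([452, 301, 717]) open_box();
translate([457, 304, 867]) open_box_2();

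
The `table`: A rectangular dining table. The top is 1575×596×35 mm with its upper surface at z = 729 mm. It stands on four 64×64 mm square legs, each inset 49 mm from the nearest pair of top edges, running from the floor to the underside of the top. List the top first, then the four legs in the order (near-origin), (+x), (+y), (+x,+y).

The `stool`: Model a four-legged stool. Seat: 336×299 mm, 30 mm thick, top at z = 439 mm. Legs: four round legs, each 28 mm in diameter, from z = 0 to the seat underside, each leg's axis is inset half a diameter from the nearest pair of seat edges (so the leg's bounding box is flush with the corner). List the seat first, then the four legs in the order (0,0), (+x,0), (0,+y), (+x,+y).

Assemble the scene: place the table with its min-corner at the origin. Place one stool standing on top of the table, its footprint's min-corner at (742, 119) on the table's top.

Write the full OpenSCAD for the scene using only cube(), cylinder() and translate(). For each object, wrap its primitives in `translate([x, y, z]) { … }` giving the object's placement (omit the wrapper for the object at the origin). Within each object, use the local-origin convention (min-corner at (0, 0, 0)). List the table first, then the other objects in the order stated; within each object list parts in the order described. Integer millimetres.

translate([0, 0, 694]) cube([1575, 596, 35]);
translate([49, 49, 0]) cube([64, 64, 694]);
translate([1462, 49, 0]) cube([64, 64, 694]);
translate([49, 483, 0]) cube([64, 64, 694]);
translate([1462, 483, 0]) cube([64, 64, 694]);
translate([742, 119, 729]) {
  translate([0, 0, 409]) cube([336, 299, 30]);
  translate([14, 14, 0]) cylinder(h = 409, r = 14);
  translate([322, 14, 0]) cylinder(h = 409, r = 14);
  translate([14, 285, 0]) cylinder(h = 409, r = 14);
  translate([322, 285, 0]) cylinder(h = 409, r = 14);
}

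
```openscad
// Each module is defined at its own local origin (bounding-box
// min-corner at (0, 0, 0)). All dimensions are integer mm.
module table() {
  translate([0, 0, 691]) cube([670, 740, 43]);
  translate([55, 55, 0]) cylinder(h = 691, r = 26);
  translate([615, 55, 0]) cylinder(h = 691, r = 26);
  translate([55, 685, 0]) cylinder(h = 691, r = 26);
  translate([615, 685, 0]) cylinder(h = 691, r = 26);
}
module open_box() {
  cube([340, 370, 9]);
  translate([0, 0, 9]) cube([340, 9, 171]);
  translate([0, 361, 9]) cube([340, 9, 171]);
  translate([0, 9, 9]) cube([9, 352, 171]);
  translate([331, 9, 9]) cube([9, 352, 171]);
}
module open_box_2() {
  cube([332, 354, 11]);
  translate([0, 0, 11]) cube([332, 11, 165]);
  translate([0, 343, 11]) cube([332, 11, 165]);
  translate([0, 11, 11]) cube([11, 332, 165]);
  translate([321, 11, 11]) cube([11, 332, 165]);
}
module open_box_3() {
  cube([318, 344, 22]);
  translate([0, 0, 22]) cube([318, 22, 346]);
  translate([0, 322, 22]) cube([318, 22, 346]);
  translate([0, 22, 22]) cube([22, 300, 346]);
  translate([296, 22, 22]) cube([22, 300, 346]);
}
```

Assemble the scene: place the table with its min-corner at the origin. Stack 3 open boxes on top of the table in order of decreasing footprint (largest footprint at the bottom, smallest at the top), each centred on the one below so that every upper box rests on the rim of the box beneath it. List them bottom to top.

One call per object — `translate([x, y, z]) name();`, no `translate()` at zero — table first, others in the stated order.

table();
translate([165, 185, 734]) open_box();
translate([169, 193, 914]) open_box_2();
translate([176, 198, 1090]) open_box_3();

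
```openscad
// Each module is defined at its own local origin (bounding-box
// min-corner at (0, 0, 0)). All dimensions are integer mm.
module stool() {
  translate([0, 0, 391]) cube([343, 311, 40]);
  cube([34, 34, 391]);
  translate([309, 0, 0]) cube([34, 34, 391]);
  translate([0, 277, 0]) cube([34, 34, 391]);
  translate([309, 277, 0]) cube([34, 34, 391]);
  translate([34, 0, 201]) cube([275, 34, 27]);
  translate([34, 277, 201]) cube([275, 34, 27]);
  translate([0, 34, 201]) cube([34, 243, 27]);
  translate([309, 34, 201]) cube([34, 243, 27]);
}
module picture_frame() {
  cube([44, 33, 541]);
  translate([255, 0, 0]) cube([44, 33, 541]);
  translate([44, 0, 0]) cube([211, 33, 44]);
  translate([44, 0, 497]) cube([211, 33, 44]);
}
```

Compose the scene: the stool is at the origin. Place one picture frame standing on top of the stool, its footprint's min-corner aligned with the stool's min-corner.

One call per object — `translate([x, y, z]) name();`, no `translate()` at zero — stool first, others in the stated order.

stool();
translate([0, 0, 431]) picture_frame();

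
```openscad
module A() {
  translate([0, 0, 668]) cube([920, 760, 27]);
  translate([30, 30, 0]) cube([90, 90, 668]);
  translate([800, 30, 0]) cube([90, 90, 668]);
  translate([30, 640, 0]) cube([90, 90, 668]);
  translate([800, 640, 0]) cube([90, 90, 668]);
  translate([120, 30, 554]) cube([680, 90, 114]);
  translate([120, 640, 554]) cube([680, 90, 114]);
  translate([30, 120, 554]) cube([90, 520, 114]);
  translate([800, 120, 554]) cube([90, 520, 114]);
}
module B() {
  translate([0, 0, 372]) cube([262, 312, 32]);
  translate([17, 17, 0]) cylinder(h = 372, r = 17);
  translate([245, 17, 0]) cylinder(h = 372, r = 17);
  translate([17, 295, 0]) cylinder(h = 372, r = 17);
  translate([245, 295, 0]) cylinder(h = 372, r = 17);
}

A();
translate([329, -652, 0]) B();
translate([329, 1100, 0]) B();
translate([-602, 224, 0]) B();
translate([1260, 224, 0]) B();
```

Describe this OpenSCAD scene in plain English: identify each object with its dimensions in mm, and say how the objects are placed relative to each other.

A is a table with a 920×760 mm rectangular top, 27 mm thick, top surface at z = 695 mm, supported by four 90×90 mm square legs, each inset 30 mm from the nearest pair of top edges, running from the floor. Four apron rails, 90 mm thick and 114 mm tall, run between adjacent legs with their top edges flush with the underside of the top and their outer faces flush with the legs' outer faces.

B is a simple wooden stool: a rectangular seat 262 mm (x) by 312 mm (y), 32 mm thick, top face at z = 404 mm, on four round legs, each 34 mm in diameter. The legs rest on z = 0, each leg's axis is inset half a diameter from the nearest pair of seat edges (so the leg's bounding box is flush with the corner).

Four stools sit around the table at the −y, +y, −x, +x sides.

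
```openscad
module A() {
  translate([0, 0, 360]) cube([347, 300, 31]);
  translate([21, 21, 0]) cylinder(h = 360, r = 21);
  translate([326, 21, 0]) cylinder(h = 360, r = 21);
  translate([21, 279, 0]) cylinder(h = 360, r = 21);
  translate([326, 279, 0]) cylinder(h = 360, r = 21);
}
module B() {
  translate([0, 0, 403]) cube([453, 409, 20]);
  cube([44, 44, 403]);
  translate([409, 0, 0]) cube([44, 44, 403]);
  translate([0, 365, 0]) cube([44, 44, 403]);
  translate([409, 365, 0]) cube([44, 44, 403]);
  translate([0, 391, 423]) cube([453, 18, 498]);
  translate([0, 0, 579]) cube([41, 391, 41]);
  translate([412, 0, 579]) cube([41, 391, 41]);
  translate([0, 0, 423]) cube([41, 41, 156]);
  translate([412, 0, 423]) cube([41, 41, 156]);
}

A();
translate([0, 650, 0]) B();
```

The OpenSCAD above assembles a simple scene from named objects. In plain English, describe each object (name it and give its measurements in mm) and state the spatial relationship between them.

A is a four-legged stool. The seat is a 347×300×31 mm slab whose top surface is at z = 391 mm; four round legs, each 42 mm in diameter, run from the floor (z = 0) to the underside of the seat, each leg's axis is inset half a diameter from the nearest pair of seat edges (so the leg's bounding box is flush with the corner).

B is a chair. The seat is a 453×409×20 mm slab with its top at z = 423 mm, on four 44×44 mm corner legs (flush with the seat edges, standing on z = 0). A flat backrest 18 mm thick, 498 mm tall, spans the full seat width and rises from the seat top along its +y edge, rear face flush with the rear of the seat. Two armrests of 41×41 mm section run along each side from the seat's front edge to the front of the backrest, top faces 197 mm above the seat top and outer faces flush with the seat's x-edges; a 41×41 mm post under the front of each armrest stands on the seat at the front corner.

The chair is on the floor beside the stool on its +y side.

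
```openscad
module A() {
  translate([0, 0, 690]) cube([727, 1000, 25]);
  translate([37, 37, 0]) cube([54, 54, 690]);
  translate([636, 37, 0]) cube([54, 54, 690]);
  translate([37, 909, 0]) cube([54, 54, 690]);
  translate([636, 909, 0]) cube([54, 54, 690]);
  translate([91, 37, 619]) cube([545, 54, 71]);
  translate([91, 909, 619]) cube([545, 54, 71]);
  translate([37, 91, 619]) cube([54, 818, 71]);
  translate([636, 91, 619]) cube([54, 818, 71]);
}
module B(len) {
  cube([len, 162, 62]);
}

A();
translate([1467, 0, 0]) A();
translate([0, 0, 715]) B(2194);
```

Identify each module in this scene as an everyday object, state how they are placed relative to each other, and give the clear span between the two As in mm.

A is a table. B is a beam. A beam spans the tops of two tables. The clear span between the two tables is 740 mm.

Second table starts at x = 1467; first ends at x = 727; clear span = 1467 − 727 = 740 mm.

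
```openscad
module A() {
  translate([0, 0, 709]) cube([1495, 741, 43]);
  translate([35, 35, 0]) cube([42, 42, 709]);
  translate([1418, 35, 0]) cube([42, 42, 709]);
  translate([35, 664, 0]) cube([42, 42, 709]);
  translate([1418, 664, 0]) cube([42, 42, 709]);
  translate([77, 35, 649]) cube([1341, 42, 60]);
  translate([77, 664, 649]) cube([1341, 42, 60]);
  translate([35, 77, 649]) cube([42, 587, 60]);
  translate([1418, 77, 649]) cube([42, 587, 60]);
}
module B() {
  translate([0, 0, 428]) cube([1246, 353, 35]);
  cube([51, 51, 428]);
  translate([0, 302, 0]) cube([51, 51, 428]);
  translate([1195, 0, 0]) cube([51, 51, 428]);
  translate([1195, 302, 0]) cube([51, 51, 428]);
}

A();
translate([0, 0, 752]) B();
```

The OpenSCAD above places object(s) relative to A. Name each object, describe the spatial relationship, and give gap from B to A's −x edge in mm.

A is a table. B is a bench. The bench is on top of the table. The gap from the bench to the table's −x edge is 0 mm.

The bench's min-x is at 0; the table's min-x is 0; gap = 0 mm.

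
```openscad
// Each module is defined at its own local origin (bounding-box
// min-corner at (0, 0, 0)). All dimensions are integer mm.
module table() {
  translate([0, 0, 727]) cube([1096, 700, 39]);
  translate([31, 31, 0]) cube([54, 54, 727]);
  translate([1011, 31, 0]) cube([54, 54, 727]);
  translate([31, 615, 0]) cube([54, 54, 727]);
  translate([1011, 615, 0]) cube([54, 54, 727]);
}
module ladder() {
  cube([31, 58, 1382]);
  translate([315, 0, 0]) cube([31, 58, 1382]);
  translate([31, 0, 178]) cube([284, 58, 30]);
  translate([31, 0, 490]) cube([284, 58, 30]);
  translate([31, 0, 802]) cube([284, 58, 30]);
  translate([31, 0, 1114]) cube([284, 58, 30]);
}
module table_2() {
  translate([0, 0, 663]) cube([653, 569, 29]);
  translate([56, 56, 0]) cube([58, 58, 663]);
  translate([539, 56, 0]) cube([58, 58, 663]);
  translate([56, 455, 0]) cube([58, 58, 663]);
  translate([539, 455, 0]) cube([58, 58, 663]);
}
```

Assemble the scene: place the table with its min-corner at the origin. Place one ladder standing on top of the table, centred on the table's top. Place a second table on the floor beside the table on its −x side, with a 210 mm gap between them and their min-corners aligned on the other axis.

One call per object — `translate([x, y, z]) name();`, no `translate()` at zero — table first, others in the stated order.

table();
translate([375, 321, 766]) ladder();
translate([-863, 0, 0]) table_2();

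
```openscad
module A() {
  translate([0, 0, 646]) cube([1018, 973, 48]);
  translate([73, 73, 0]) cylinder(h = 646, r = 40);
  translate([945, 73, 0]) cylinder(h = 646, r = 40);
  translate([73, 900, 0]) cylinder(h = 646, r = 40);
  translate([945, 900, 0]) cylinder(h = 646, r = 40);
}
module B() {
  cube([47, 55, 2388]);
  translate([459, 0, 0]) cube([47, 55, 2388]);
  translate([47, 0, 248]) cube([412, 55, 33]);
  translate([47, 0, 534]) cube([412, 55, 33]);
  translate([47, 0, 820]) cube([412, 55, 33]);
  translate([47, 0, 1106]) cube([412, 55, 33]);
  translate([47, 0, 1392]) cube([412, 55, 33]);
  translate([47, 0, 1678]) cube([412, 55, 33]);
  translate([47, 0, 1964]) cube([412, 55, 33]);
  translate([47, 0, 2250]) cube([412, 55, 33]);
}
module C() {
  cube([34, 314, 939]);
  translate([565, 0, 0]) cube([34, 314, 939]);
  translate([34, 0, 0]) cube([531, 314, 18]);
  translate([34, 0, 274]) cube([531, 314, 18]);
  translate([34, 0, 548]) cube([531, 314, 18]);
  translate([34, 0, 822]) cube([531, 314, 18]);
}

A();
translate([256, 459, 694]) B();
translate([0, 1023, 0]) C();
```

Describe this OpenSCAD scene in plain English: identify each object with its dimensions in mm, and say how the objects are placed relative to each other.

A is a table: top 1018 mm (x) × 973 mm (y), 48 mm thick, upper face at z = 694 mm, on four round legs of 80 mm diameter, each leg's bounding box inset 33 mm from the nearest pair of top edges, running from z = 0 to the bottom of the top.

B is a wooden ladder with two side rails of 47×55 mm section and 2388 mm height, set 506 mm apart overall. Between them run 8 rectangular rungs (55 mm deep, 33 mm thick), front faces flush with the rails' −y face. The bottom of the first rung is 248 mm above the floor and each subsequent rung is 286 mm higher than the one below.

C is an open bookshelf. Two side panels, each 34 mm thick, 314 mm deep and 939 mm tall, stand 599 mm apart (outside-to-outside). Between them sit 4 shelves, each 18 mm thick and 314 mm deep, spanning the full gap between the sides. The bottom shelf rests on the floor (its underside at z = 0) and the clear gap between one shelf's top and the next shelf's underside is 256 mm.

The ladder is on top of the table, centred. The bookshelf is on the floor beside the table on its +y side.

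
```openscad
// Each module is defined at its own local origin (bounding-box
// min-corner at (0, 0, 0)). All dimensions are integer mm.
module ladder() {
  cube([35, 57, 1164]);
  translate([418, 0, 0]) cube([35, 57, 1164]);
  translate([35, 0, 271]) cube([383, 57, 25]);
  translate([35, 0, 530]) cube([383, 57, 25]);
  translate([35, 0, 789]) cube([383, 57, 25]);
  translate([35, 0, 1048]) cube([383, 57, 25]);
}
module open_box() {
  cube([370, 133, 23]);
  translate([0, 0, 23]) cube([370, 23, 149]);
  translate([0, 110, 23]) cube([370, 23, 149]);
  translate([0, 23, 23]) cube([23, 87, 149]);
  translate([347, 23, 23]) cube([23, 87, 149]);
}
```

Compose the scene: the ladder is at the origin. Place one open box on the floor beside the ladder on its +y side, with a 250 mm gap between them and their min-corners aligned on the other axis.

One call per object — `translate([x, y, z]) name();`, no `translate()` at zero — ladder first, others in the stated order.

ladder();
translate([0, 307, 0]) open_box();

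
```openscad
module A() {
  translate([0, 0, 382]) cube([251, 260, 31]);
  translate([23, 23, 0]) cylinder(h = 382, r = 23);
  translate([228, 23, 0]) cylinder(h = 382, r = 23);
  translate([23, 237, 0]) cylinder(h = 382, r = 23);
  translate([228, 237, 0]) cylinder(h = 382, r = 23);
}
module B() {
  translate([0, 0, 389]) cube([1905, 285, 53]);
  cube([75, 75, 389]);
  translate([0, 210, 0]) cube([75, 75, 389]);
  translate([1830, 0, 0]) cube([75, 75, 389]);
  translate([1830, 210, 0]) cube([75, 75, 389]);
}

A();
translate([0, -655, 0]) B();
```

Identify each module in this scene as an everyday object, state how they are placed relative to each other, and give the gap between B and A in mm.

A is a stool. B is a bench. The bench is on the floor beside the stool on its −y side. The gap between the bench and the stool is 370 mm.

The bench's nearest face is 370 mm from the stool's −y face.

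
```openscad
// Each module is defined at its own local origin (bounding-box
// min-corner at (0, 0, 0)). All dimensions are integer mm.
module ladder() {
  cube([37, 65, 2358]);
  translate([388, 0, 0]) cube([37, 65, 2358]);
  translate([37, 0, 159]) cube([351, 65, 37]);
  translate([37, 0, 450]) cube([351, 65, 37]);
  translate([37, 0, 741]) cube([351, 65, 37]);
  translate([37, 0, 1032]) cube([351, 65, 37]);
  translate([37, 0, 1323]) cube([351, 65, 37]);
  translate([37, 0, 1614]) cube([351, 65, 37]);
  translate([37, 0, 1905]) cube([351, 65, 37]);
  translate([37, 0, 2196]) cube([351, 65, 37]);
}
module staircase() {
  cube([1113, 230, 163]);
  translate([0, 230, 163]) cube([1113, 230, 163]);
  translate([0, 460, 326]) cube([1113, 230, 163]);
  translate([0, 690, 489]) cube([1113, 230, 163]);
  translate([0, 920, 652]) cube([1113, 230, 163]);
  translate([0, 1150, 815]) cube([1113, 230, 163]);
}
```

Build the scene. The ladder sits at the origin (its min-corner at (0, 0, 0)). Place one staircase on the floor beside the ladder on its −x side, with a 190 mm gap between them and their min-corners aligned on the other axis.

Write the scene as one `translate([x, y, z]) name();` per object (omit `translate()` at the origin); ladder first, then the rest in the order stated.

ladder();
translate([-1303, 0, 0]) staircase();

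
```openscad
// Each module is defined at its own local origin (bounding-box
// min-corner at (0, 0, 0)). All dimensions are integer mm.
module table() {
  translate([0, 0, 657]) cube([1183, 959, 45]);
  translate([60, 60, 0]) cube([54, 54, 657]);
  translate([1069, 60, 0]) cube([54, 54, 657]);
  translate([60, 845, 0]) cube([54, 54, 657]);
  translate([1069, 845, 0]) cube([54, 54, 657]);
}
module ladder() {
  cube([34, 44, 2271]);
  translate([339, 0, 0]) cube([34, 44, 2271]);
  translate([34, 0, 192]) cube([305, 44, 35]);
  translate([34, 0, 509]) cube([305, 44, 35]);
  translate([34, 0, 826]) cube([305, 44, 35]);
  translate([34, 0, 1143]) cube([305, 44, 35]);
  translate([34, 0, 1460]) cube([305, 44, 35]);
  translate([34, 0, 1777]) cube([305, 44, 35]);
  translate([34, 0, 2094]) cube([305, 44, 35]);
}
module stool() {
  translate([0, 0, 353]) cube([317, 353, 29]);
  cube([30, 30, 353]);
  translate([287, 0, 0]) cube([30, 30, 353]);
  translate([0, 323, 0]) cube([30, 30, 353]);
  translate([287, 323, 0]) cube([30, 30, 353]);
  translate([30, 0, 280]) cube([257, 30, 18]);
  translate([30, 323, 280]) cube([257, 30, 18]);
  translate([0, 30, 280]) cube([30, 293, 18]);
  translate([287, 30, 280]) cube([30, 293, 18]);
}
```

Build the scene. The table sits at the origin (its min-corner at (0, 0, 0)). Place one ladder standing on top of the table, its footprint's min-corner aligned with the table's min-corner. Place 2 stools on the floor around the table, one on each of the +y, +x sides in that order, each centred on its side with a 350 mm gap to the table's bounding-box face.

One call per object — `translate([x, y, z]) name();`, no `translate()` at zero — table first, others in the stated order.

table();
translate([0, 0, 702]) ladder();
translate([433, 1309, 0]) stool();
translate([1533, 303, 0]) stool();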